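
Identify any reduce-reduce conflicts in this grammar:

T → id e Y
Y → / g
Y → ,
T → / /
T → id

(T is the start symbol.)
No reduce-reduce conflicts

A reduce-reduce conflict occurs when an LR(0) state has two complete items [A → α .] and [B → β .] — both call for a reduction, and with no lookahead the parser cannot choose between them.

Augment with T' → T and build the canonical LR(0) collection (I0 = CLOSURE({[T' → . T]}), then GOTO on every symbol after a dot until no new states appear). It has 10 states:
  I0: { [T → . / /], [T → . id e Y], [T → . id], [T' → . T] }  — shift
  I1: { [T → / . /] }  — shift
  I2: { [T' → T .] }  — accept
  I3: { [T → id . e Y], [T → id .] }  — shift, reduce
  I4: { [T → id e . Y], [Y → . ,], [Y → . / g] }  — shift
  I5: { [Y → , .] }  — reduce
  I6: { [Y → / . g] }  — shift
  I7: { [T → id e Y .] }  — reduce
  I8: { [Y → / g .] }  — reduce
  I9: { [T → / / .] }  — reduce

No state contains more than one complete item.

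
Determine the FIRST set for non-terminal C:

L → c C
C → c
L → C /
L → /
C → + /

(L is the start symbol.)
From C → c:
  - c is a terminal: add 'c' and stop
From C → + /:
  - '+' is a terminal: add '+' and stop

Collecting: FIRST(C) = { '+', 'c' }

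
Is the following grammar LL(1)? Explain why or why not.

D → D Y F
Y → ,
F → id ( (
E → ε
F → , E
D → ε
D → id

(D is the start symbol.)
A grammar is LL(1) if for each non-terminal N with multiple productions, the predict sets of those productions are pairwise disjoint, where PREDICT(N → α) = (FIRST(α) \ {ε}) ∪ (FOLLOW(N) if α ⇒* ε).

Relevant sets:
  FIRST(D) = { ',', 'id', ε }
  FIRST(Y) = { ',' }
  FOLLOW(D) = { $, ',' }

For D:
  PREDICT(D → D Y F) = { ',', 'id' }
  PREDICT(D → ε) = { $, ',' }
  PREDICT(D → id) = { 'id' }
For F:
  PREDICT(F → id '(' '(') = { 'id' }
  PREDICT(F → ',' E) = { ',' }
Y, E have a single production, so nothing to check there.

Conflict found: Predict set conflict for D: { ',' }
The grammar is NOT LL(1).

Answer: No. Predict set conflict for D: { ',' }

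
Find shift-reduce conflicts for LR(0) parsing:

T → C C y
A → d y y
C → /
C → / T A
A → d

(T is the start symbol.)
A shift-reduce conflict occurs when an LR(0) state has both:
  - a complete (reduce) item [A → α .] (dot at the end), and
  - a shift item [B → β . c γ] (dot before a terminal).

Augment with T' → T and build the canonical LR(0) collection (I0 = CLOSURE({[T' → . T]}), then GOTO on every symbol after a dot until no new states appear). It has 11 states:
  I0: { [C → . / T A], [C → . /], [T → . C C y], [T' → . T] }  — shift
  I1: { [C → . / T A], [C → . /], [C → / . T A], [C → / .], [T → . C C y] }  — shift, reduce
  I2: { [C → . / T A], [C → . /], [T → C . C y] }  — shift
  I3: { [T' → T .] }  — accept
  I4: { [T → C C . y] }  — shift
  I5: { [T → C C y .] }  — reduce
  I6: { [A → . d y y], [A → . d], [C → / T . A] }  — shift
  I7: { [C → / T A .] }  — reduce
  I8: { [A → d . y y], [A → d .] }  — shift, reduce
  I9: { [A → d y . y] }  — shift
  I10: { [A → d y y .] }  — reduce

I1 contains reduce item [C → / .] and shift items [C → . /], [C → . / T A] — shift-reduce conflict.
I8 contains reduce item [A → d .] and shift item [A → d . y y] — shift-reduce conflict.

Answer: Yes — I1: [C → / .] vs [C → . /]; I8: [A → d .] vs [A → d . y y]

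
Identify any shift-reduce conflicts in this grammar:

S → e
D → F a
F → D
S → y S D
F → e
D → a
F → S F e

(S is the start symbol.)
Augment with S' → S and build the canonical LR(0) collection (I0 = CLOSURE({[S' → . S]}), then GOTO on every symbol after a dot until no new states appear). It has 14 states:
  I0: { [S → . e], [S → . y S D], [S' → . S] }  — shift
  I1: { [S' → S .] }  — accept
  I2: { [S → e .] }  — reduce
  I3: { [S → . e], [S → . y S D], [S → y . S D] }  — shift
  I4: { [D → . F a], [D → . a], [F → . D], [F → . S F e], [F → . e], [S → . e], [S → . y S D], [S → y S . D] }  — shift
  I5: { [F → D .], [S → y S D .] }  — 2 reduces
  I6: { [D → F . a] }  — shift
  I7: { [D → . F a], [D → . a], [F → . D], [F → . S F e], [F → . e], [F → S . F e], [S → . e], [S → . y S D] }  — shift
  I8: { [D → a .] }  — reduce
  I9: { [F → e .], [S → e .] }  — 2 reduces
  I10: { [F → D .] }  — reduce
  I11: { [D → F . a], [F → S F . e] }  — shift
  I12: { [D → F a .] }  — reduce
  I13: { [F → S F e .] }  — reduce

No state contains both a complete item and a shift item.

Answer: No shift-reduce conflicts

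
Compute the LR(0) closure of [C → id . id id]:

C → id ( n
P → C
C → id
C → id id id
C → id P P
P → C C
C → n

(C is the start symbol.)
{ [C → id . id id] }

To compute CLOSURE, for each item [A → α.Bβ] where B is a non-terminal, add [B → .γ] for all productions B → γ; repeat for the newly added items until nothing changes.

Start with: [C → id . id id]
The dot precedes the terminal id, so nothing is added.

CLOSURE = { [C → id . id id] }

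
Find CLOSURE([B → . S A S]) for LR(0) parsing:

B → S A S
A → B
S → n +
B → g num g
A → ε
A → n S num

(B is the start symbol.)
Start with: [B → . S A S]
  [B → . S A S] has the dot before S: add [S → . n +]
No further items can be added.

CLOSURE = { [B → . S A S], [S → . n +] }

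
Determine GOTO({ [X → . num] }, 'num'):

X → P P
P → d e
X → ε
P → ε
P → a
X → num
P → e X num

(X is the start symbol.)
{ [X → num .] }

GOTO(I, 'num') = CLOSURE({ [A → αX.β] : [A → α.Xβ] ∈ I, X = 'num' })

Items with dot before 'num', with the dot advanced:
  [X → . num] → [X → num .]
Closure adds nothing (no advanced item has the dot before a non-terminal).

GOTO = { [X → num .] }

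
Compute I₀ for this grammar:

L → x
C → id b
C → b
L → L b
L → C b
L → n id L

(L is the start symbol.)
First, augment the grammar with L' → L
I₀ = CLOSURE({ [L' → . L] }):
  [L' → . L] has the dot before L: add [L → . x], [L → . L b], [L → . C b], [L → . n id L]
  [L → . C b] has the dot before C: add [C → . id b], [C → . b]
No further items can be added.

I₀ = { [C → . b], [C → . id b], [L → . C b], [L → . L b], [L → . n id L], [L → . x], [L' → . L] }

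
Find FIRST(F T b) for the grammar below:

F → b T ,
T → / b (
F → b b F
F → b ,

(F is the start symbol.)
{ 'b' }

FIRST sets of the non-terminals involved (from the grammar, by fixed-point iteration):
  FIRST(F) = { 'b' }

To compute FIRST(F T b), process the symbols left to right:
Symbol F is a non-terminal. Add FIRST(F) \ {ε} = { 'b' }
F is not nullable (ε ∉ FIRST(F)), so stop here.
FIRST(F T b) = { 'b' }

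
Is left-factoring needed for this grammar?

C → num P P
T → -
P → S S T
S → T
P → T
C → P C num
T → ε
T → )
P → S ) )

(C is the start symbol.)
Left-factoring is needed when two productions for the same non-terminal
share a common prefix on the right-hand side.

Productions for C:
  C → num P P
  C → P C num
Productions for T:
  T → -
  T → ε
  T → )
Productions for P:
  P → S S T
  P → T
  P → S ) )

Found common prefix 'S' in productions for P

Answer: Yes, P has productions with common prefix 'S'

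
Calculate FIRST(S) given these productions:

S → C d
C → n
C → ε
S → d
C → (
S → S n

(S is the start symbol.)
{ '(', 'd', 'n' }

To compute FIRST(S), examine every production with S on the left-hand side, reading each right-hand side left to right until a non-nullable symbol is reached.

FIRST sets of the other non-terminals involved (by the same procedure, iterated to a fixed point):
  FIRST(C) = { '(', 'n', ε }

From S → C d:
  - C is a non-terminal: add FIRST(C) \ {ε} = { '(', 'n' }
    C is nullable, so continue to the next symbol
  - d is a terminal: add 'd' and stop
From S → d:
  - d is a terminal: add 'd' and stop
From S → S n:
  - S is the symbol being defined: contributes nothing new
    S is not nullable, so stop

Collecting: FIRST(S) = { '(', 'd', 'n' }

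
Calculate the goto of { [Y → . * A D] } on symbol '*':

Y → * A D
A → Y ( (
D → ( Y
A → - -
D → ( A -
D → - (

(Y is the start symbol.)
GOTO(I, '*') = CLOSURE({ [A → αX.β] : [A → α.Xβ] ∈ I, X = '*' })

Items with dot before '*', with the dot advanced:
  [Y → . * A D] → [Y → * . A D]
Closure of the advanced items:
  [Y → * . A D] has the dot before A: add [A → . Y ( (], [A → . - -]
  [A → . Y ( (] has the dot before Y: add [Y → . * A D]

GOTO = { [A → . - -], [A → . Y ( (], [Y → * . A D], [Y → . * A D] }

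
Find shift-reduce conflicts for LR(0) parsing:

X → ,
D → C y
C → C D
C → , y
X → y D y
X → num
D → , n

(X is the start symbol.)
No shift-reduce conflicts

Augment with X' → X and build the canonical LR(0) collection (I0 = CLOSURE({[X' → . X]}), then GOTO on every symbol after a dot until no new states appear). It has 13 states:
  I0: { [X → . ,], [X → . num], [X → . y D y], [X' → . X] }  — shift
  I1: { [X → , .] }  — reduce
  I2: { [X' → X .] }  — accept
  I3: { [X → num .] }  — reduce
  I4: { [C → . , y], [C → . C D], [D → . , n], [D → . C y], [X → y . D y] }  — shift
  I5: { [C → , . y], [D → , . n] }  — shift
  I6: { [C → . , y], [C → . C D], [C → C . D], [D → . , n], [D → . C y], [D → C . y] }  — shift
  I7: { [X → y D . y] }  — shift
  I8: { [X → y D y .] }  — reduce
  I9: { [C → C D .] }  — reduce
  I10: { [D → C y .] }  — reduce
  I11: { [D → , n .] }  — reduce
  I12: { [C → , y .] }  — reduce

No state contains both a complete item and a shift item.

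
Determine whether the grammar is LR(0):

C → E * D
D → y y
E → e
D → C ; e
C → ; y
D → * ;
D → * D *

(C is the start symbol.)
A grammar is LR(0) if no state in the canonical LR(0) collection has:
  - both a shift item (dot before a terminal) and a complete item (shift-reduce conflict), or
  - two or more complete items (reduce-reduce conflict; the accept item [C' → C .] counts as a complete item here).

Augment with C' → C and build the canonical LR(0) collection (I0 = CLOSURE({[C' → . C]}), then GOTO on every symbol after a dot until no new states appear). It has 17 states:
  I0: { [C → . ; y], [C → . E * D], [C' → . C], [E → . e] }  — shift
  I1: { [C → ; . y] }  — shift
  I2: { [C' → C .] }  — accept
  I3: { [C → E . * D] }  — shift
  I4: { [E → e .] }  — reduce
  I5: { [C → . ; y], [C → . E * D], [C → E * . D], [D → . * ;], [D → . * D *], [D → . C ; e], [D → . y y], [E → . e] }  — shift
  I6: { [C → . ; y], [C → . E * D], [D → * . ;], [D → * . D *], [D → . * ;], [D → . * D *], [D → . C ; e], [D → . y y], [E → . e] }  — shift
  I7: { [D → C . ; e] }  — shift
  I8: { [C → E * D .] }  — reduce
  I9: { [D → y . y] }  — shift
  I10: { [D → y y .] }  — reduce
  I11: { [D → C ; . e] }  — shift
  I12: { [D → C ; e .] }  — reduce
  I13: { [C → ; . y], [D → * ; .] }  — shift, reduce
  I14: { [D → * D . *] }  — shift
  I15: { [D → * D * .] }  — reduce
  I16: { [C → ; y .] }  — reduce

Conflict in state I13:
  Shift-reduce conflict between [D → * ; .] and [C → ; . y]
So the grammar is NOT LR(0).

Answer: No. Shift-reduce conflict between [D → * ; .] and [C → ; . y]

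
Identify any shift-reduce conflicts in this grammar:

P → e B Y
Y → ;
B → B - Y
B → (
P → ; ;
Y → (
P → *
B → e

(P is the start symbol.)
A shift-reduce conflict occurs when an LR(0) state has both:
  - a complete (reduce) item [A → α .] (dot at the end), and
  - a shift item [B → β . c γ] (dot before a terminal).

Augment with P' → P and build the canonical LR(0) collection (I0 = CLOSURE({[P' → . P]}), then GOTO on every symbol after a dot until no new states appear). It has 14 states:
  I0: { [P → . *], [P → . ; ;], [P → . e B Y], [P' → . P] }  — shift
  I1: { [P → * .] }  — reduce
  I2: { [P → ; . ;] }  — shift
  I3: { [P' → P .] }  — accept
  I4: { [B → . (], [B → . B - Y], [B → . e], [P → e . B Y] }  — shift
  I5: { [B → ( .] }  — reduce
  I6: { [B → B . - Y], [P → e B . Y], [Y → . (], [Y → . ;] }  — shift
  I7: { [B → e .] }  — reduce
  I8: { [Y → ( .] }  — reduce
  I9: { [B → B - . Y], [Y → . (], [Y → . ;] }  — shift
  I10: { [Y → ; .] }  — reduce
  I11: { [P → e B Y .] }  — reduce
  I12: { [B → B - Y .] }  — reduce
  I13: { [P → ; ; .] }  — reduce

No state contains both a complete item and a shift item.

Answer: No shift-reduce conflicts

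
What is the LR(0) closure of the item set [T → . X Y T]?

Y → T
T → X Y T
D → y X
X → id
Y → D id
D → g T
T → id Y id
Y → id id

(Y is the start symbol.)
{ [T → . X Y T], [X → . id] }

To compute CLOSURE, for each item [A → α.Bβ] where B is a non-terminal, add [B → .γ] for all productions B → γ; repeat for the newly added items until nothing changes.

Start with: [T → . X Y T]
  [T → . X Y T] has the dot before X: add [X → . id]
No further items can be added.

CLOSURE = { [T → . X Y T], [X → . id] }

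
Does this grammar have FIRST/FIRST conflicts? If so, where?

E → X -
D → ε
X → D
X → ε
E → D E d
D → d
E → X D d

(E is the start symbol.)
Yes. E → X '-' / E → D E d on { '-', 'd' }; E → X '-' / E → X D d on { 'd' }; E → D E d / E → X D d on { 'd' }; X → D / X → ε on { ε }

FIRST sets of the non-terminals at (or reachable through a nullable prefix from) the front of some alternative:
  FIRST(X) = { 'd', ε }
  FIRST(D) = { 'd', ε }
  FIRST(E) = { '-', 'd' }

Productions for E:
  E → X -: FIRST = { '-', 'd' }
  E → D E d: FIRST = { '-', 'd' }
  E → X D d: FIRST = { 'd' }
Productions for D:
  D → ε: FIRST = { ε }
  D → d: FIRST = { 'd' }
Productions for X:
  X → D: FIRST = { 'd', ε }
  X → ε: FIRST = { ε }

Conflict for E: E → X - and E → D E d
  Overlap: { '-', 'd' }
Conflict for E: E → X - and E → X D d
  Overlap: { 'd' }
Conflict for E: E → D E d and E → X D d
  Overlap: { 'd' }
Conflict for X: X → D and X → ε
  Overlap: { ε }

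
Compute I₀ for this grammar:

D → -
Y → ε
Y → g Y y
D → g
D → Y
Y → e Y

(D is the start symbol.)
First, augment the grammar with D' → D
I₀ = CLOSURE({ [D' → . D] }):
  [D' → . D] has the dot before D: add [D → . -], [D → . g], [D → . Y]
  [D → . Y] has the dot before Y: add [Y → .], [Y → . g Y y], [Y → . e Y]
No further items can be added.

I₀ = { [D → . -], [D → . Y], [D → . g], [D' → . D], [Y → . e Y], [Y → . g Y y], [Y → .] }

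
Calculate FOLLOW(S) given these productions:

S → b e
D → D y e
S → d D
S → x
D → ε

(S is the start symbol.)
S is the start symbol, so $ ∈ FOLLOW(S).
S does not occur on any right-hand side.

Taking the union: FOLLOW(S) = { $ }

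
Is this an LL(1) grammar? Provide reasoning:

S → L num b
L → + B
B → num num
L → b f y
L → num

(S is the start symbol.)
A grammar is LL(1) if for each non-terminal N with multiple productions, the predict sets of those productions are pairwise disjoint, where PREDICT(N → α) = (FIRST(α) \ {ε}) ∪ (FOLLOW(N) if α ⇒* ε).

For L:
  PREDICT(L → '+' B) = { '+' }
  PREDICT(L → b f y) = { 'b' }
  PREDICT(L → num) = { 'num' }
S, B have a single production, so nothing to check there.

All predict sets are disjoint. The grammar IS LL(1).

Answer: Yes, the grammar is LL(1).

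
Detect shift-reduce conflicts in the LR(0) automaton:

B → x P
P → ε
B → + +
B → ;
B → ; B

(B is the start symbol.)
Yes — I2: [B → ; .] vs [B → . + +]

A shift-reduce conflict occurs when an LR(0) state has both:
  - a complete (reduce) item [A → α .] (dot at the end), and
  - a shift item [B → β . c γ] (dot before a terminal).

Augment with B' → B and build the canonical LR(0) collection (I0 = CLOSURE({[B' → . B]}), then GOTO on every symbol after a dot until no new states appear). It has 8 states:
  I0: { [B → . + +], [B → . ; B], [B → . ;], [B → . x P], [B' → . B] }  — shift
  I1: { [B → + . +] }  — shift
  I2: { [B → . + +], [B → . ; B], [B → . ;], [B → . x P], [B → ; . B], [B → ; .] }  — shift, reduce
  I3: { [B' → B .] }  — accept
  I4: { [B → x . P], [P → .] }  — reduce
  I5: { [B → x P .] }  — reduce
  I6: { [B → ; B .] }  — reduce
  I7: { [B → + + .] }  — reduce

I2 contains reduce item [B → ; .] and shift items [B → . + +], [B → . ;], [B → . ; B], [B → . x P] — shift-reduce conflict.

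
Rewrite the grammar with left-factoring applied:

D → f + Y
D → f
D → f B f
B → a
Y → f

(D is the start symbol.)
Left-factoring transforms A → αβ₁ | αβ₂ into A → αA' and A' → β₁ | β₂
(α is the longest common prefix among the alternatives). Repeat until
no nonterminal has two alternatives with a common prefix.

Round 1: D has alternatives sharing prefix 'f'. Introduce D': D → f D'
  Add: D' → + Y
  Add: D' → ε
  Add: D' → B f

No remaining common prefixes — done.

Resulting grammar:
D → f D'
D' → + Y
D' → ε
D' → B f
B → a
Y → f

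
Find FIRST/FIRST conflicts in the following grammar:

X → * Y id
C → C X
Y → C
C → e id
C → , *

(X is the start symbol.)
FIRST sets of the non-terminals at (or reachable through a nullable prefix from) the front of some alternative:
  FIRST(C) = { ',', 'e' }

Productions for C:
  C → C X: FIRST = { ',', 'e' }
  C → e id: FIRST = { 'e' }
  C → , *: FIRST = { ',' }
X, Y have only one production, so no FIRST/FIRST conflict is possible there.

Conflict for C: C → C X and C → e id
  Overlap: { 'e' }
Conflict for C: C → C X and C → , *
  Overlap: { ',' }

Answer: Yes. C → C X / C → e id on { 'e' }; C → C X / C → ',' '*' on { ',' }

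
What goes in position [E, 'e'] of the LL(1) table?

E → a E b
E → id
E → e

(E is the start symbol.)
E → e

To find M[E, 'e'], we find productions for E where 'e' is in the predict set (PREDICT(N → α) = (FIRST(α) \ {ε}) ∪ (FOLLOW(N) if α ⇒* ε)).

E → a E b: PREDICT = { 'a' }
E → id: PREDICT = { 'id' }
E → e: PREDICT = { 'e' }
  'e' is in predict set, so this production goes in M[E, 'e']

M[E, 'e'] = E → e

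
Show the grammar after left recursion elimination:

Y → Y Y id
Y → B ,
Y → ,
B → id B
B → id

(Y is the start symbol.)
Y → B , Y'
Y → , Y'
Y' → Y id Y'
Y' → ε
B → id B
B → id

Y is directly left-recursive. The standard transformation for
  A → A α₁ | ... | A α_m | β₁ | ... | β_n
is
  A  → β₁ A' | ... | β_n A'
  A' → α₁ A' | ... | α_m A' | ε

Y → B , becomes Y → B , Y'
Y → , becomes Y → , Y'
Y → Y Y id becomes Y' → Y id Y'
Add Y' → ε

Productions for other non-terminals are unchanged:
  B → id B
  B → id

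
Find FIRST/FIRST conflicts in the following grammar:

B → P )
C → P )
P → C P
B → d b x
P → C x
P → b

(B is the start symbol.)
A FIRST/FIRST conflict occurs when two productions N → α and N → β for the same non-terminal have FIRST(α) ∩ FIRST(β) ≠ ∅ (with ε ∈ FIRST of a nullable right-hand side, so two nullable alternatives also conflict).

FIRST sets of the non-terminals at (or reachable through a nullable prefix from) the front of some alternative:
  FIRST(P) = { 'b' }
  FIRST(C) = { 'b' }

Productions for B:
  B → P ): FIRST = { 'b' }
  B → d b x: FIRST = { 'd' }
Productions for P:
  P → C P: FIRST = { 'b' }
  P → C x: FIRST = { 'b' }
  P → b: FIRST = { 'b' }
C has only one production, so no FIRST/FIRST conflict is possible there.

Conflict for P: P → C P and P → C x
  Overlap: { 'b' }
Conflict for P: P → C P and P → b
  Overlap: { 'b' }
Conflict for P: P → C x and P → b
  Overlap: { 'b' }

Answer: Yes. P → C P / P → C x on { 'b' }; P → C P / P → b on { 'b' }; P → C x / P → b on { 'b' }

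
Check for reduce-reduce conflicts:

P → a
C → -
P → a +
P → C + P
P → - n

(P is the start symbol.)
No reduce-reduce conflicts

A reduce-reduce conflict occurs when an LR(0) state has two complete items [A → α .] and [B → β .] — both call for a reduction, and with no lookahead the parser cannot choose between them.

Augment with P' → P and build the canonical LR(0) collection (I0 = CLOSURE({[P' → . P]}), then GOTO on every symbol after a dot until no new states appear). It has 9 states:
  I0: { [C → . -], [P → . - n], [P → . C + P], [P → . a +], [P → . a], [P' → . P] }  — shift
  I1: { [C → - .], [P → - . n] }  — shift, reduce
  I2: { [P → C . + P] }  — shift
  I3: { [P' → P .] }  — accept
  I4: { [P → a . +], [P → a .] }  — shift, reduce
  I5: { [P → a + .] }  — reduce
  I6: { [C → . -], [P → . - n], [P → . C + P], [P → . a +], [P → . a], [P → C + . P] }  — shift
  I7: { [P → C + P .] }  — reduce
  I8: { [P → - n .] }  — reduce

No state contains more than one complete item.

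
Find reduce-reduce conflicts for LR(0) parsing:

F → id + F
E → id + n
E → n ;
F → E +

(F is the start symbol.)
A reduce-reduce conflict occurs when an LR(0) state has two complete items [A → α .] and [B → β .] — both call for a reduction, and with no lookahead the parser cannot choose between them.

Augment with F' → F and build the canonical LR(0) collection (I0 = CLOSURE({[F' → . F]}), then GOTO on every symbol after a dot until no new states appear). It has 10 states:
  I0: { [E → . id + n], [E → . n ;], [F → . E +], [F → . id + F], [F' → . F] }  — shift
  I1: { [F → E . +] }  — shift
  I2: { [F' → F .] }  — accept
  I3: { [E → id . + n], [F → id . + F] }  — shift
  I4: { [E → n . ;] }  — shift
  I5: { [E → n ; .] }  — reduce
  I6: { [E → . id + n], [E → . n ;], [E → id + . n], [F → . E +], [F → . id + F], [F → id + . F] }  — shift
  I7: { [F → id + F .] }  — reduce
  I8: { [E → id + n .], [E → n . ;] }  — shift, reduce
  I9: { [F → E + .] }  — reduce

No state contains more than one complete item.

Answer: No reduce-reduce conflicts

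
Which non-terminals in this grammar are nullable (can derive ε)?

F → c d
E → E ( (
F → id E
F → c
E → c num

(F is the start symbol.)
None

A non-terminal is nullable if it can derive ε (the empty string): either it has an ε-production, or it has a production whose right-hand side consists entirely of nullable non-terminals.

There are no ε-productions, so no non-terminal can derive ε.
No non-terminals are nullable.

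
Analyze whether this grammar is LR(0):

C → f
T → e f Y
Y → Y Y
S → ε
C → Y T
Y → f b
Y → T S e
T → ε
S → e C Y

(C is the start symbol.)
No. Shift-reduce conflict between [T → .] and [C → . f]

Augment with C' → C and build the canonical LR(0) collection (I0 = CLOSURE({[C' → . C]}), then GOTO on every symbol after a dot until no new states appear). It has 17 states:
  I0: { [C → . Y T], [C → . f], [C' → . C], [T → . e f Y], [T → .], [Y → . T S e], [Y → . Y Y], [Y → . f b] }  — shift, reduce
  I1: { [C' → C .] }  — accept
  I2: { [S → . e C Y], [S → .], [Y → T . S e] }  — shift, reduce
  I3: { [C → Y . T], [T → . e f Y], [T → .], [Y → . T S e], [Y → . Y Y], [Y → . f b], [Y → Y . Y] }  — shift, reduce
  I4: { [T → e . f Y] }  — shift
  I5: { [C → f .], [Y → f . b] }  — shift, reduce
  I6: { [Y → f b .] }  — reduce
  I7: { [T → . e f Y], [T → .], [T → e f . Y], [Y → . T S e], [Y → . Y Y], [Y → . f b] }  — shift, reduce
  I8: { [T → . e f Y], [T → .], [T → e f Y .], [Y → . T S e], [Y → . Y Y], [Y → . f b], [Y → Y . Y] }  — shift, 2 reduces
  I9: { [Y → f . b] }  — shift
  I10: { [T → . e f Y], [T → .], [Y → . T S e], [Y → . Y Y], [Y → . f b], [Y → Y . Y], [Y → Y Y .] }  — shift, 2 reduces
  I11: { [C → Y T .], [S → . e C Y], [S → .], [Y → T . S e] }  — shift, 2 reduces
  I12: { [Y → T S . e] }  — shift
  I13: { [C → . Y T], [C → . f], [S → e . C Y], [T → . e f Y], [T → .], [Y → . T S e], [Y → . Y Y], [Y → . f b] }  — shift, reduce
  I14: { [S → e C . Y], [T → . e f Y], [T → .], [Y → . T S e], [Y → . Y Y], [Y → . f b] }  — shift, reduce
  I15: { [S → e C Y .], [T → . e f Y], [T → .], [Y → . T S e], [Y → . Y Y], [Y → . f b], [Y → Y . Y] }  — shift, 2 reduces
  I16: { [Y → T S e .] }  — reduce

Conflict in state I0:
  Shift-reduce conflict between [T → .] and [C → . f]
So the grammar is NOT LR(0).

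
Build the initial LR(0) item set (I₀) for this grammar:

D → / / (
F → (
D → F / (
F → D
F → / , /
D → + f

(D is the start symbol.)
{ [D → . + f], [D → . / / (], [D → . F / (], [D' → . D], [F → . (], [F → . / , /], [F → . D] }

First, augment the grammar with D' → D
I₀ = CLOSURE({ [D' → . D] }):
  [D' → . D] has the dot before D: add [D → . / / (], [D → . F / (], [D → . + f]
  [D → . F / (] has the dot before F: add [F → . (], [F → . D], [F → . / , /]
No further items can be added.

I₀ = { [D → . + f], [D → . / / (], [D → . F / (], [D' → . D], [F → . (], [F → . / , /], [F → . D] }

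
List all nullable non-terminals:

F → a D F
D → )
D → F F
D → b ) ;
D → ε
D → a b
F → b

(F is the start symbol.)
{ 'D' }

A non-terminal is nullable if it can derive ε (the empty string): either it has an ε-production, or it has a production whose right-hand side consists entirely of nullable non-terminals.

ε-productions: D → ε
So D is immediately nullable.
No further non-terminal can be added: every production for the remaining non-terminals contains a terminal or a non-nullable non-terminal.
Nullable = { 'D' }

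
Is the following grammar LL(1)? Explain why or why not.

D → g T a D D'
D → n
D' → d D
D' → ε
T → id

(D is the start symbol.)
A grammar is LL(1) if for each non-terminal N with multiple productions, the predict sets of those productions are pairwise disjoint, where PREDICT(N → α) = (FIRST(α) \ {ε}) ∪ (FOLLOW(N) if α ⇒* ε).

Relevant sets:
  FOLLOW(D') = { $, 'd' }

For D:
  PREDICT(D → g T a D D') = { 'g' }
  PREDICT(D → n) = { 'n' }
For D':
  PREDICT(D' → d D) = { 'd' }
  PREDICT(D' → ε) = { $, 'd' }
T has a single production, so nothing to check there.

Conflict found: Predict set conflict for D': { 'd' }
The grammar is NOT LL(1).

Answer: No. Predict set conflict for D': { 'd' }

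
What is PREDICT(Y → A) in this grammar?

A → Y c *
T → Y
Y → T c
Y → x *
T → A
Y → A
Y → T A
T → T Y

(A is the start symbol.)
PREDICT(Y → A) = (FIRST(RHS) \ {ε}) ∪ (FOLLOW(Y) if ε ∈ FIRST(RHS), i.e. RHS ⇒* ε)
FIRST(A) = { 'x' }
FIRST(A) = { 'x' }
ε ∉ FIRST(A), so FOLLOW(Y) is not added.
PREDICT(Y → A) = { 'x' }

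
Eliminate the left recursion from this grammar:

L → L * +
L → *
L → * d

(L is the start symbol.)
L → * L'
L → * d L'
L' → * + L'
L' → ε

L is directly left-recursive. The standard transformation for
  A → A α₁ | ... | A α_m | β₁ | ... | β_n
is
  A  → β₁ A' | ... | β_n A'
  A' → α₁ A' | ... | α_m A' | ε

L → * becomes L → * L'
L → * d becomes L → * d L'
L → L * + becomes L' → * + L'
Add L' → ε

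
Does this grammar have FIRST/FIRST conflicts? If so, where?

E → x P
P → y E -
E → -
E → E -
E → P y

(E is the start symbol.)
FIRST sets of the non-terminals at (or reachable through a nullable prefix from) the front of some alternative:
  FIRST(E) = { '-', 'x', 'y' }
  FIRST(P) = { 'y' }

Productions for E:
  E → x P: FIRST = { 'x' }
  E → -: FIRST = { '-' }
  E → E -: FIRST = { '-', 'x', 'y' }
  E → P y: FIRST = { 'y' }
P has only one production, so no FIRST/FIRST conflict is possible there.

Conflict for E: E → x P and E → E -
  Overlap: { 'x' }
Conflict for E: E → - and E → E -
  Overlap: { '-' }
Conflict for E: E → E - and E → P y
  Overlap: { 'y' }

Answer: Yes. E → x P / E → E '-' on { 'x' }; E → '-' / E → E '-' on { '-' }; E → E '-' / E → P y on { 'y' }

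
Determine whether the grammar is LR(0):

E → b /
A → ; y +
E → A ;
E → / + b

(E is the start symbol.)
A grammar is LR(0) if no state in the canonical LR(0) collection has:
  - both a shift item (dot before a terminal) and a complete item (shift-reduce conflict), or
  - two or more complete items (reduce-reduce conflict; the accept item [E' → E .] counts as a complete item here).

Augment with E' → E and build the canonical LR(0) collection (I0 = CLOSURE({[E' → . E]}), then GOTO on every symbol after a dot until no new states appear). It has 12 states:
  I0: { [A → . ; y +], [E → . / + b], [E → . A ;], [E → . b /], [E' → . E] }  — shift
  I1: { [E → / . + b] }  — shift
  I2: { [A → ; . y +] }  — shift
  I3: { [E → A . ;] }  — shift
  I4: { [E' → E .] }  — accept
  I5: { [E → b . /] }  — shift
  I6: { [E → b / .] }  — reduce
  I7: { [E → A ; .] }  — reduce
  I8: { [A → ; y . +] }  — shift
  I9: { [A → ; y + .] }  — reduce
  I10: { [E → / + . b] }  — shift
  I11: { [E → / + b .] }  — reduce

Every state is either a pure shift/goto state or contains exactly one complete item and nothing to shift — no conflicts. The grammar is LR(0).

Answer: Yes, the grammar is LR(0)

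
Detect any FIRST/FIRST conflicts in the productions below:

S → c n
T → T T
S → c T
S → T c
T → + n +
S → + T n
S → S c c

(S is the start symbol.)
FIRST sets of the non-terminals at (or reachable through a nullable prefix from) the front of some alternative:
  FIRST(T) = { '+' }
  FIRST(S) = { '+', 'c' }

Productions for S:
  S → c n: FIRST = { 'c' }
  S → c T: FIRST = { 'c' }
  S → T c: FIRST = { '+' }
  S → + T n: FIRST = { '+' }
  S → S c c: FIRST = { '+', 'c' }
Productions for T:
  T → T T: FIRST = { '+' }
  T → + n +: FIRST = { '+' }

Conflict for S: S → c n and S → c T
  Overlap: { 'c' }
Conflict for S: S → c n and S → S c c
  Overlap: { 'c' }
Conflict for S: S → c T and S → S c c
  Overlap: { 'c' }
Conflict for S: S → T c and S → + T n
  Overlap: { '+' }
Conflict for S: S → T c and S → S c c
  Overlap: { '+' }
Conflict for S: S → + T n and S → S c c
  Overlap: { '+' }
Conflict for T: T → T T and T → + n +
  Overlap: { '+' }

Answer: Yes. S → c n / S → c T on { 'c' }; S → c n / S → S c c on { 'c' }; S → c T / S → S c c on { 'c' }; S → T c / S → '+' T n on { '+' }; S → T c / S → S c c on { '+' }; S → '+' T n / S → S c c on { '+' }; T → T T / T → '+' n '+' on { '+' }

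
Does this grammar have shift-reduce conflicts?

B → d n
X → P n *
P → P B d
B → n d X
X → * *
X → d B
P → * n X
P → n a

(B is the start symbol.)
Augment with B' → B and build the canonical LR(0) collection (I0 = CLOSURE({[B' → . B]}), then GOTO on every symbol after a dot until no new states appear). It has 20 states:
  I0: { [B → . d n], [B → . n d X], [B' → . B] }  — shift
  I1: { [B' → B .] }  — accept
  I2: { [B → d . n] }  — shift
  I3: { [B → n . d X] }  — shift
  I4: { [B → n d . X], [P → . * n X], [P → . P B d], [P → . n a], [X → . * *], [X → . P n *], [X → . d B] }  — shift
  I5: { [P → * . n X], [X → * . *] }  — shift
  I6: { [B → . d n], [B → . n d X], [P → P . B d], [X → P . n *] }  — shift
  I7: { [B → n d X .] }  — reduce
  I8: { [B → . d n], [B → . n d X], [X → d . B] }  — shift
  I9: { [P → n . a] }  — shift
  I10: { [P → n a .] }  — reduce
  I11: { [X → d B .] }  — reduce
  I12: { [P → P B . d] }  — shift
  I13: { [B → n . d X], [X → P n . *] }  — shift
  I14: { [X → P n * .] }  — reduce
  I15: { [P → P B d .] }  — reduce
  I16: { [X → * * .] }  — reduce
  I17: { [P → * n . X], [P → . * n X], [P → . P B d], [P → . n a], [X → . * *], [X → . P n *], [X → . d B] }  — shift
  I18: { [P → * n X .] }  — reduce
  I19: { [B → d n .] }  — reduce

No state contains both a complete item and a shift item.

Answer: No shift-reduce conflicts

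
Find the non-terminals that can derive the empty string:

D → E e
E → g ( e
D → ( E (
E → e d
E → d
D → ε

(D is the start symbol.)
ε-productions: D → ε
So D is immediately nullable.
No further non-terminal can be added: every production for the remaining non-terminals contains a terminal or a non-nullable non-terminal.
Nullable = { 'D' }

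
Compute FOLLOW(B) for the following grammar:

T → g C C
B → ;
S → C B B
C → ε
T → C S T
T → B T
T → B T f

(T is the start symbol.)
{ ';', 'g' }

To compute FOLLOW(B), find every occurrence of B on a right-hand side N → α B β: add FIRST(β) \ {ε}, and if β is empty or nullable also add FOLLOW(N). Iterate to a fixed point.

In S → C B B: B is followed by B, add FIRST(B) \ {ε} = { ';' }
In S → C B B: B is at the end, add FOLLOW(S)
In T → B T: B is followed by T, add FIRST(T) \ {ε} = { ';', 'g' }
In T → B T f: B is followed by T f, add FIRST(T f) \ {ε} = { ';', 'g' }

The FOLLOW sets referred to above (computed the same way, to a fixed point):
  FOLLOW(S) = { ';', 'g' }

Taking the union: FOLLOW(B) = { ';', 'g' }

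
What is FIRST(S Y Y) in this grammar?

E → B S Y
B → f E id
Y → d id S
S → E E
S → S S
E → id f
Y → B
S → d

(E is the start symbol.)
FIRST sets of the non-terminals involved (from the grammar, by fixed-point iteration):
  FIRST(S) = { 'd', 'f', 'id' }

To compute FIRST(S Y Y), process the symbols left to right:
Symbol S is a non-terminal. Add FIRST(S) \ {ε} = { 'd', 'f', 'id' }
S is not nullable (ε ∉ FIRST(S)), so stop here.
FIRST(S Y Y) = { 'd', 'f', 'id' }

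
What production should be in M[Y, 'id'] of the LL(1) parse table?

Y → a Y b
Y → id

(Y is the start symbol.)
To find M[Y, 'id'], we find productions for Y where 'id' is in the predict set (PREDICT(N → α) = (FIRST(α) \ {ε}) ∪ (FOLLOW(N) if α ⇒* ε)).

Y → a Y b: PREDICT = { 'a' }
Y → id: PREDICT = { 'id' }
  'id' is in predict set, so this production goes in M[Y, 'id']

M[Y, 'id'] = Y → id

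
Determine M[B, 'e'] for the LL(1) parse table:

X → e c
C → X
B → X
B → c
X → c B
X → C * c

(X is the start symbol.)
B → X

To find M[B, 'e'], we find productions for B where 'e' is in the predict set (PREDICT(N → α) = (FIRST(α) \ {ε}) ∪ (FOLLOW(N) if α ⇒* ε)).

Relevant sets:
  FIRST(X) = { 'c', 'e' }

B → X: PREDICT = { 'c', 'e' }
  'e' is in predict set, so this production goes in M[B, 'e']
B → c: PREDICT = { 'c' }

M[B, 'e'] = B → X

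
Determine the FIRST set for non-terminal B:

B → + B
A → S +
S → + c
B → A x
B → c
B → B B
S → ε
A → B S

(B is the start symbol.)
To compute FIRST(B), examine every production with B on the left-hand side, reading each right-hand side left to right until a non-nullable symbol is reached.

FIRST sets of the other non-terminals involved (by the same procedure, iterated to a fixed point):
  FIRST(A) = { '+', 'c' }

From B → + B:
  - '+' is a terminal: add '+' and stop
From B → A x:
  - A is a non-terminal: add FIRST(A) \ {ε} = { '+', 'c' }
    A is not nullable, so stop
From B → c:
  - c is a terminal: add 'c' and stop
From B → B B:
  - B is the symbol being defined: contributes nothing new
    B is not nullable, so stop

Collecting: FIRST(B) = { '+', 'c' }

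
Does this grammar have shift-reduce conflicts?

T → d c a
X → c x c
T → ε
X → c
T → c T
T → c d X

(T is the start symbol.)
Yes — I0: [T → .] vs [T → . c T]; I2: [T → .] vs [T → . c T]; I9: [X → c .] vs [T → d c . a]

A shift-reduce conflict occurs when an LR(0) state has both:
  - a complete (reduce) item [A → α .] (dot at the end), and
  - a shift item [B → β . c γ] (dot before a terminal).

Augment with T' → T and build the canonical LR(0) collection (I0 = CLOSURE({[T' → . T]}), then GOTO on every symbol after a dot until no new states appear). It has 12 states:
  I0: { [T → . c T], [T → . c d X], [T → . d c a], [T → .], [T' → . T] }  — shift, reduce
  I1: { [T' → T .] }  — accept
  I2: { [T → . c T], [T → . c d X], [T → . d c a], [T → .], [T → c . T], [T → c . d X] }  — shift, reduce
  I3: { [T → d . c a] }  — shift
  I4: { [T → d c . a] }  — shift
  I5: { [T → d c a .] }  — reduce
  I6: { [T → c T .] }  — reduce
  I7: { [T → c d . X], [T → d . c a], [X → . c x c], [X → . c] }  — shift
  I8: { [T → c d X .] }  — reduce
  I9: { [T → d c . a], [X → c . x c], [X → c .] }  — shift, reduce
  I10: { [X → c x . c] }  — shift
  I11: { [X → c x c .] }  — reduce

I0 contains reduce item [T → .] and shift items [T → . c T], [T → . c d X], [T → . d c a] — shift-reduce conflict.
I2 contains reduce item [T → .] and shift items [T → . c T], [T → . c d X], [T → c . d X], [T → . d c a] — shift-reduce conflict.
I9 contains reduce item [X → c .] and shift items [T → d c . a], [X → c . x c] — shift-reduce conflict.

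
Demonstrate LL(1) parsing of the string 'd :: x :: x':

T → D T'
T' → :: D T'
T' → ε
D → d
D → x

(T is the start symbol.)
Stack is shown with the top on the left.

Stack      Input          Action
--------------------------------
T $        d :: x :: x $  output T → D T'
D T' $     d :: x :: x $  output D → d
d T' $     d :: x :: x $  match 'd'
T' $       :: x :: x $    output T' → :: D T'
:: D T' $  :: x :: x $    match '::'
D T' $     x :: x $       output D → x
x T' $     x :: x $       match 'x'
T' $       :: x $         output T' → :: D T'
:: D T' $  :: x $         match '::'
D T' $     x $            output D → x
x T' $     x $            match 'x'
T' $       $              output T' → ε
$          $              accept

The string is accepted.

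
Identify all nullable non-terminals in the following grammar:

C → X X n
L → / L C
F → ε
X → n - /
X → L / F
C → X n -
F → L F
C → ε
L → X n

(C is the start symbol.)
{ 'C', 'F' }

A non-terminal is nullable if it can derive ε (the empty string): either it has an ε-production, or it has a production whose right-hand side consists entirely of nullable non-terminals.

ε-productions: F → ε, C → ε
So F, C are immediately nullable.
No further non-terminal can be added: every production for the remaining non-terminals contains a terminal or a non-nullable non-terminal.
Nullable = { 'C', 'F' }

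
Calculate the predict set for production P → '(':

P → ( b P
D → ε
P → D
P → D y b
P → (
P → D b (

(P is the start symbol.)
{ '(' }

PREDICT(P → '(') = (FIRST(RHS) \ {ε}) ∪ (FOLLOW(P) if ε ∈ FIRST(RHS), i.e. RHS ⇒* ε)
FIRST('(') = { '(' }
ε ∉ FIRST('('), so FOLLOW(P) is not added.
PREDICT(P → '(') = { '(' }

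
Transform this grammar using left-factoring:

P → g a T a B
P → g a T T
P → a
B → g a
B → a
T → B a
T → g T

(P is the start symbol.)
P → g a T P'
P' → a B
P' → T
P → a
B → g a
B → a
T → B a
T → g T

Left-factoring transforms A → αβ₁ | αβ₂ into A → αA' and A' → β₁ | β₂
(α is the longest common prefix among the alternatives). Repeat until
no nonterminal has two alternatives with a common prefix.

Round 1: P has alternatives sharing prefix 'g a T'. Introduce P': P → g a T P'
  Add: P' → a B
  Add: P' → T

No remaining common prefixes — done.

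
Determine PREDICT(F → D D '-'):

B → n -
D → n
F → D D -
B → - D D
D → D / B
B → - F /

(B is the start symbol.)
PREDICT(F → D D '-') = (FIRST(RHS) \ {ε}) ∪ (FOLLOW(F) if ε ∈ FIRST(RHS), i.e. RHS ⇒* ε)
FIRST(D) = { 'n' }
FIRST(D D '-') = { 'n' }
ε ∉ FIRST(D D '-'), so FOLLOW(F) is not added.
PREDICT(F → D D '-') = { 'n' }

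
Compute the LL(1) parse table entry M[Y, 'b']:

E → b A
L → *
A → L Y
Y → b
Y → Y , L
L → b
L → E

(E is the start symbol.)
Y → b, Y → Y , L

To find M[Y, 'b'], we find productions for Y where 'b' is in the predict set (PREDICT(N → α) = (FIRST(α) \ {ε}) ∪ (FOLLOW(N) if α ⇒* ε)).

Relevant sets:
  FIRST(Y) = { 'b' }

Y → b: PREDICT = { 'b' }
  'b' is in predict set, so this production goes in M[Y, 'b']
Y → Y , L: PREDICT = { 'b' }
  'b' is in predict set, so this production goes in M[Y, 'b']

M[Y, 'b'] = Y → b, Y → Y , L  (a multiply-defined cell — the grammar is not LL(1))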